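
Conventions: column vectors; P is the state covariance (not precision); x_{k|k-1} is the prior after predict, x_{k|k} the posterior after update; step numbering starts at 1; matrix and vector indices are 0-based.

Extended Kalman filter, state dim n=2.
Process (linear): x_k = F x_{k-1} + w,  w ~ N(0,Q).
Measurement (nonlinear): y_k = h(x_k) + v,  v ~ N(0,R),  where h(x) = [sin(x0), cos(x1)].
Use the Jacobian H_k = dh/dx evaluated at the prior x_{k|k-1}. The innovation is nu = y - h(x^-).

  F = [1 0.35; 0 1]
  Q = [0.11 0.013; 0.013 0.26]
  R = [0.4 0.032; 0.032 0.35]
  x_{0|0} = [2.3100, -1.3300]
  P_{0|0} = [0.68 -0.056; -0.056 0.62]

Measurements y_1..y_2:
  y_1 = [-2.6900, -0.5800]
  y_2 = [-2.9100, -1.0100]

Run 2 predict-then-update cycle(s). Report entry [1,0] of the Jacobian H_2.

H_jac[1,0] = 0.0000

step 1: x^-=[1.8445, -1.3300]  P^-=[0.8268 0.1740; 0.1740 0.8800]  H_jac=[-0.2703 0.0000; 0.0000 0.9711]  S=[0.4604 -0.0137; -0.0137 1.1800]  K=[-0.4813 0.1376; -0.0807 0.7233]  nu=[-3.6528, -0.8185]  x^+=[3.4899, -1.6274]  P^+=[0.6959 0.0337; 0.0337 0.2580]
step 2: x^-=[2.9203, -1.6274]  P^-=[0.8612 0.1371; 0.1371 0.5180]  H_jac=[-0.9756 0.0000; 0.0000 0.9984]  S=[1.2197 -0.1015; -0.1015 0.8664]  K=[-0.6824 0.0780; -0.0605 0.5899]  nu=[-3.1295, -0.9535]  x^+=[4.9813, -2.0003]  P^+=[0.2772 0.0055; 0.0055 0.2048]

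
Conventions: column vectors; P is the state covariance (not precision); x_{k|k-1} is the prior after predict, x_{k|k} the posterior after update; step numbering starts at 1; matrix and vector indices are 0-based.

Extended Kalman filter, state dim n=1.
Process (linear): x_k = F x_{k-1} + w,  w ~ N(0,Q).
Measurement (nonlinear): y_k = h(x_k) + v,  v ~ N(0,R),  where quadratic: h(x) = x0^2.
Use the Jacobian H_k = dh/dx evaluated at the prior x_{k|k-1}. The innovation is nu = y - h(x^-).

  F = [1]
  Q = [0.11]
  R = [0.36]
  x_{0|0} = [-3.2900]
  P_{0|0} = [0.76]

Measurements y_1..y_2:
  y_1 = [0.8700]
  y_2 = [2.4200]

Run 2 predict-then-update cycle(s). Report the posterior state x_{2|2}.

x_post = [-1.6134]

step 1: x^-=[-3.2900]  P^-=[0.8700]  H_jac=[-6.5800]  S=[38.0279]  K=[-0.1505]  nu=[-9.9541]  x^+=[-1.7915]  P^+=[0.0082]
step 2: x^-=[-1.7915]  P^-=[0.1182]  H_jac=[-3.5831]  S=[1.8780]  K=[-0.2256]  nu=[-0.7896]  x^+=[-1.6134]  P^+=[0.0227]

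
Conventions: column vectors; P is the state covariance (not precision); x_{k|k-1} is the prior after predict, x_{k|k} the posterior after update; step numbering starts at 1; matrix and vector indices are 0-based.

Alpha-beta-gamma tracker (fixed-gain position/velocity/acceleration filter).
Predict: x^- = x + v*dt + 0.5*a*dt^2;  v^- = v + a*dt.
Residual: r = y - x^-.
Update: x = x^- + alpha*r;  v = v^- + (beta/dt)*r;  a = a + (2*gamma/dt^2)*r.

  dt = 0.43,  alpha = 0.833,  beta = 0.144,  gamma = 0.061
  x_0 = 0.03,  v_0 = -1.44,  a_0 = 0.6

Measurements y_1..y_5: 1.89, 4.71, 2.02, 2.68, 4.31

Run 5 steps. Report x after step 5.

step 1: x_pred=-0.5337  r=2.4237  x^+=1.4852  v^+=-0.3703  a^+=2.1992
step 2: x_pred=1.5293  r=3.1807  x^+=4.1788  v^+=1.6405  a^+=4.2979
step 3: x_pred=5.2816  r=-3.2616  x^+=2.5647  v^+=2.3963  a^+=2.1458
step 4: x_pred=3.7935  r=-1.1135  x^+=2.8660  v^+=2.9462  a^+=1.4111
step 5: x_pred=4.2633  r=0.0467  x^+=4.3022  v^+=3.5686  a^+=1.4420

x_post = 4.3022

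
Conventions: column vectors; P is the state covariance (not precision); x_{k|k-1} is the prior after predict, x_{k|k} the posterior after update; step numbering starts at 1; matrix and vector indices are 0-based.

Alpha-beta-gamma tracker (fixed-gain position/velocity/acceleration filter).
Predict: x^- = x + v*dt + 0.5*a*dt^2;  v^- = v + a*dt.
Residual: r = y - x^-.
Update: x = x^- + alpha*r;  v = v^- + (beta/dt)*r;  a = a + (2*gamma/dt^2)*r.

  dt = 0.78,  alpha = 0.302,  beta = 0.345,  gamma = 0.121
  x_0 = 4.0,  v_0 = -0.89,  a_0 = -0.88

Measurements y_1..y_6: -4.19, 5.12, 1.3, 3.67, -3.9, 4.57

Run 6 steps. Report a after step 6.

a_post = 2.0057

step 1: x_pred=3.0381  r=-7.2281  x^+=0.8552  v^+=-4.7734  a^+=-3.7551
step 2: x_pred=-4.0104  r=9.1304  x^+=-1.2530  v^+=-3.6640  a^+=-0.1233
step 3: x_pred=-4.1484  r=5.4484  x^+=-2.5030  v^+=-1.3503  a^+=2.0438
step 4: x_pred=-2.9345  r=6.6045  x^+=-0.9399  v^+=3.1651  a^+=4.6709
step 5: x_pred=2.9497  r=-6.8497  x^+=0.8811  v^+=3.7787  a^+=1.9463
step 6: x_pred=4.4206  r=0.1494  x^+=4.4657  v^+=5.3629  a^+=2.0057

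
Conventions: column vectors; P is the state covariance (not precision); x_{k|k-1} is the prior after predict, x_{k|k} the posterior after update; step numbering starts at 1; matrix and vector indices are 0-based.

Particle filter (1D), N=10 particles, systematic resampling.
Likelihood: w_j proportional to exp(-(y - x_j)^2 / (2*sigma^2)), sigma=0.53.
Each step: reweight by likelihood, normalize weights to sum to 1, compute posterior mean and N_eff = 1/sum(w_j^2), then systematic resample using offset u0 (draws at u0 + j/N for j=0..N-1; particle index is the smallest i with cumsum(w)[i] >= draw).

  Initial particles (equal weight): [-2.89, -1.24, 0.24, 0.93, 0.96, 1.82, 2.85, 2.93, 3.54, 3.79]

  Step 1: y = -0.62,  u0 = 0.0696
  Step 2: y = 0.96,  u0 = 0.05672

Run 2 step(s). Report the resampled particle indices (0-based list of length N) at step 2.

step 1: w=[0.0001, 0.6319, 0.3358, 0.0174, 0.0147, 0.0000, 0.0000, 0.0000, 0.0000, 0.0000]  mean=-0.6730  Neff=1.9508  idx=[1, 1, 1, 1, 1, 1, 2, 2, 2, 3]
step 2: w=[0.0001, 0.0001, 0.0001, 0.0001, 0.0001, 0.0001, 0.1813, 0.1813, 0.1813, 0.4555]  mean=0.5536  Neff=3.2665  idx=[6, 6, 7, 7, 8, 9, 9, 9, 9, 9]

resampled_idx = [6, 6, 7, 7, 8, 9, 9, 9, 9, 9]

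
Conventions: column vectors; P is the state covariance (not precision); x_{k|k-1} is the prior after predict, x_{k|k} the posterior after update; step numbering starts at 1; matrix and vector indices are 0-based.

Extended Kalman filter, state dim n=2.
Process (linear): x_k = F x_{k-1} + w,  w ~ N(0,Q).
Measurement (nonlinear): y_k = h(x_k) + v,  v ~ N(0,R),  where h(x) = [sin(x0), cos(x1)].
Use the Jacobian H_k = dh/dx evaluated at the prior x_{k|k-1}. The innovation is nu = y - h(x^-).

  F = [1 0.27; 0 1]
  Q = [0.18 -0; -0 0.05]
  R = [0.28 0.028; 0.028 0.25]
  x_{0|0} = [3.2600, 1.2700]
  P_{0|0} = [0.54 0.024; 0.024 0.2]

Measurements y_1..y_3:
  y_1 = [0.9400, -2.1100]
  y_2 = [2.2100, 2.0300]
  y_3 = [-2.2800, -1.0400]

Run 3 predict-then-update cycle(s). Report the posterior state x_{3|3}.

x_post = [3.9019, 1.9382]

step 1: x^-=[3.6029, 1.2700]  P^-=[0.7475 0.0780; 0.0780 0.2500]  H_jac=[-0.8955 0.0000; 0.0000 -0.9551]  S=[0.8794 0.0947; 0.0947 0.4781]  K=[-0.7606 -0.0051; -0.0262 -0.4943]  nu=[1.3851, -2.4063]  x^+=[2.5617, 2.4231]  P^+=[0.2380 0.0236; 0.0236 0.1301]
step 2: x^-=[3.2160, 2.4231]  P^-=[0.4403 0.0588; 0.0588 0.1801]  H_jac=[-0.9972 0.0000; 0.0000 -0.6582]  S=[0.7178 0.0666; 0.0666 0.3281]  K=[-0.6122 0.0063; -0.0491 -0.3515]  nu=[2.2843, 2.7828]  x^+=[1.8351, 1.3329]  P^+=[0.1717 0.0236; 0.0236 0.1356]
step 3: x^-=[2.1949, 1.3329]  P^-=[0.3744 0.0603; 0.0603 0.1856]  H_jac=[-0.5844 0.0000; 0.0000 -0.9718]  S=[0.4079 0.0622; 0.0622 0.4253]  K=[-0.5272 -0.0606; -0.0221 -0.4209]  nu=[-3.0915, -1.2757]  x^+=[3.9019, 1.9382]  P^+=[0.2555 0.0308; 0.0308 0.1089]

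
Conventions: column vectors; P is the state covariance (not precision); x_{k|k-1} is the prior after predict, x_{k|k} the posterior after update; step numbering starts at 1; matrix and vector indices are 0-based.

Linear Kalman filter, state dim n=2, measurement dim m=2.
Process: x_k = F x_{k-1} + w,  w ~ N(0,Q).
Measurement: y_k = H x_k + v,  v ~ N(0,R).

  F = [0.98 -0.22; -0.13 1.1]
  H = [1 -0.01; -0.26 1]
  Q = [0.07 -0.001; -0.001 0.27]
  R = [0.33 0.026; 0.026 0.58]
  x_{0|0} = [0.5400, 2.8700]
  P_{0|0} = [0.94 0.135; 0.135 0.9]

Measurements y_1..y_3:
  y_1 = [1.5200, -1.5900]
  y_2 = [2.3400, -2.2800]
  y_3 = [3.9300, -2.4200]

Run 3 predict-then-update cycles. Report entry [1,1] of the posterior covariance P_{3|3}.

P_post[1,1] = 0.3008

step 1: x^-=[-0.1022, 3.0868]  P^-=[0.9581 -0.1892; -0.1892 1.3363]  S=[1.2920 -0.4261; -0.4261 2.0794]  K=[0.7223 -0.0627; 0.0676 0.6801]  nu=[1.6531, -4.7034]  x^+=[1.3870, -0.0004]  P^+=[0.2372 0.0441; 0.0441 0.4077]
step 2: x^-=[1.3593, -0.1807]  P^-=[0.2985 -0.0811; -0.0811 0.7547]  S=[0.6302 -0.1405; -0.1405 1.3971]  K=[0.4599 -0.0674; -0.0173 0.5536]  nu=[0.9789, -1.7459]  x^+=[1.9272, -1.1641]  P^+=[0.1502 0.0119; 0.0119 0.3237]
step 3: x^-=[2.1447, -1.5310]  P^-=[0.2247 -0.0853; -0.0853 0.6608]  S=[0.5565 -0.1245; -0.1245 1.3004]  K=[0.3890 -0.0733; -0.0486 0.5206]  nu=[1.7700, -0.3313]  x^+=[2.8574, -1.7896]  P^+=[0.1265 0.0005; 0.0005 0.3008]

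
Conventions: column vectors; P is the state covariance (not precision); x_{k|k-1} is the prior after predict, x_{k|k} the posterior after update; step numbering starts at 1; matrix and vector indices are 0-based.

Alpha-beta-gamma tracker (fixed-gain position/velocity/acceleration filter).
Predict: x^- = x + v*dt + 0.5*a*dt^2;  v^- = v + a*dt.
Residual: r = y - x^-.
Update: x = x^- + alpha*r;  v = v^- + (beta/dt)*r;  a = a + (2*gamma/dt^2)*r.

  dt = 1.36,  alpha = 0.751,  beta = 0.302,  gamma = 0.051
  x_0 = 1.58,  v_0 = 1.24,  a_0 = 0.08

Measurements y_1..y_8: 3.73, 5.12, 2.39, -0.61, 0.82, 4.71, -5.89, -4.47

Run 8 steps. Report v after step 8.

v_post = -2.2628

step 1: x_pred=3.3404  r=0.3896  x^+=3.6330  v^+=1.4353  a^+=0.1015
step 2: x_pred=5.6789  r=-0.5589  x^+=5.2592  v^+=1.4492  a^+=0.0707
step 3: x_pred=7.2955  r=-4.9055  x^+=3.6115  v^+=0.4560  a^+=-0.1999
step 4: x_pred=4.0468  r=-4.6568  x^+=0.5496  v^+=-0.8499  a^+=-0.4567
step 5: x_pred=-1.0286  r=1.8486  x^+=0.3597  v^+=-1.0604  a^+=-0.3547
step 6: x_pred=-1.4105  r=6.1205  x^+=3.1860  v^+=-0.1837  a^+=-0.0172
step 7: x_pred=2.9202  r=-8.8102  x^+=-3.6963  v^+=-2.1635  a^+=-0.5031
step 8: x_pred=-7.1039  r=2.6339  x^+=-5.1258  v^+=-2.2628  a^+=-0.3578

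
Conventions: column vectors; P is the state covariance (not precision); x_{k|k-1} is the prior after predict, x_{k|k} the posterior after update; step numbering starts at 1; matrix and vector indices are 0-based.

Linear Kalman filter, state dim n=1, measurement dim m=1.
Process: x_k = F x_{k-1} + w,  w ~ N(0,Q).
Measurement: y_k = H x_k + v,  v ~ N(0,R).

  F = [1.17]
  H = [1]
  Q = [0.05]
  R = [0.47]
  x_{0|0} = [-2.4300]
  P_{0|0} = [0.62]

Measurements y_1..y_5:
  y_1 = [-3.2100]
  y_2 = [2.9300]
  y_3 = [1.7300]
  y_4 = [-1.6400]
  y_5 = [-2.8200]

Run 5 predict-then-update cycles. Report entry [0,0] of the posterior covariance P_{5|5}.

step 1: x^-=[-2.8431]  P^-=[0.8987]  S=[1.3687]  K=[0.6566]  nu=[-0.3669]  x^+=[-3.0840]  P^+=[0.3086]
step 2: x^-=[-3.6083]  P^-=[0.4725]  S=[0.9425]  K=[0.5013]  nu=[6.5383]  x^+=[-0.3306]  P^+=[0.2356]
step 3: x^-=[-0.3868]  P^-=[0.3725]  S=[0.8425]  K=[0.4422]  nu=[2.1168]  x^+=[0.5491]  P^+=[0.2078]
step 4: x^-=[0.6425]  P^-=[0.3345]  S=[0.8045]  K=[0.4158]  nu=[-2.2825]  x^+=[-0.3065]  P^+=[0.1954]
step 5: x^-=[-0.3586]  P^-=[0.3175]  S=[0.7875]  K=[0.4032]  nu=[-2.4614]  x^+=[-1.3510]  P^+=[0.1895]

P_post[0,0] = 0.1895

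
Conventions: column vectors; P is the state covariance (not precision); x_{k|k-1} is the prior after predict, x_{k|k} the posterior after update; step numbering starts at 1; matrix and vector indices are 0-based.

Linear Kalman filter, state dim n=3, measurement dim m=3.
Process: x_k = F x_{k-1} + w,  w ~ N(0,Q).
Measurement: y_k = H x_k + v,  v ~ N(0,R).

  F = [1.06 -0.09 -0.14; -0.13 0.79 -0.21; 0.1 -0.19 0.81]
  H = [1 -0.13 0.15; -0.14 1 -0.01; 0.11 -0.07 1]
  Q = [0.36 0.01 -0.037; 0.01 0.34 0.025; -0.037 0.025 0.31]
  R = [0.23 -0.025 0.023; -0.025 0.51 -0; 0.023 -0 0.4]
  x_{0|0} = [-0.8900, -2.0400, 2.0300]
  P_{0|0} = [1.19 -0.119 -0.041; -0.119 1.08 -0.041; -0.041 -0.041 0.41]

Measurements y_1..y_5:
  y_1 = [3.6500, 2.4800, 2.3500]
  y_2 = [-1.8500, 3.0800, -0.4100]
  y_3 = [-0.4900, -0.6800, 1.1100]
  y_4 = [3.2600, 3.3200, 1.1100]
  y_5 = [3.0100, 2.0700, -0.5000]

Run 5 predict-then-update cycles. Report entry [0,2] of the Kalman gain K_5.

K[0,2] = -0.0848

step 1: x^-=[-1.0440, -1.9222, 1.9429]  P^-=[1.7477 -0.3076 0.0534; -0.3076 1.0880 -0.2574; 0.0534 -0.2574 0.6404]  S=[2.1165 -0.7659 0.4376; -0.7659 1.7238 -0.4114; 0.4376 -0.4114 1.1194]  K=[0.8854 0.0516 -0.0885; 0.0235 0.6441 -0.1006; -0.0509 -0.0368 0.5998]  nu=[4.1527, 4.2755, 0.3874]  x^+=[2.8188, 0.8900, 1.8065]  P^+=[0.2100 0.0332 -0.0358; 0.0332 0.3323 -0.0201; -0.0358 -0.0201 0.2413]
step 2: x^-=[2.6549, -0.0427, 1.5760]  P^-=[0.6072 0.0019 -0.0727; 0.0019 0.5595 -0.0744; -0.0727 -0.0744 0.4815]  S=[0.8380 -0.1905 0.1035; -0.1905 1.0822 -0.1173; 0.1035 -0.1173 0.8860]  K=[0.7317 0.0433 -0.0866; 0.0271 0.5154 -0.0628; -0.0598 -0.0152 0.5453]  nu=[-4.7468, 3.5102, -2.2811]  x^+=[-0.4690, 1.7812, 0.5628]  P^+=[0.1741 0.0278 -0.0350; 0.0278 0.2660 -0.0090; -0.0350 -0.0090 0.2200]
step 3: x^-=[-0.7362, 1.3499, 0.0705]  P^-=[0.5669 0.0052 -0.0739; 0.0052 0.5140 -0.0534; -0.0739 -0.0534 0.4617]  S=[0.7946 -0.1724 0.0912; -0.1724 1.0346 -0.0917; 0.0912 -0.0917 0.8622]  K=[0.7174 0.0410 -0.0854; 0.0261 0.4963 -0.0530; -0.0605 -0.0087 0.5359]  nu=[0.4111, -2.1323, 1.2149]  x^+=[-0.6324, 0.2381, 0.7151]  P^+=[0.1706 0.0265 -0.0346; 0.0265 0.2561 -0.0056; -0.0346 -0.0056 0.2164]
step 4: x^-=[-0.7919, 0.1201, 0.4708]  P^-=[0.5631 0.0047 -0.0736; 0.0047 0.5068 -0.0491; -0.0736 -0.0491 0.4580]  S=[0.7906 -0.1708 0.0900; -0.1708 1.0273 -0.0870; 0.0900 -0.0870 0.8579]  K=[0.7159 0.0404 -0.0849; 0.0256 0.4931 -0.0507; -0.0604 -0.0071 0.5341]  nu=[3.9969, 3.0937, 0.7347]  x^+=[2.1320, 1.7106, 0.5998]  P^+=[0.1703 0.0262 -0.0344; 0.0262 0.2545 -0.0048; -0.0344 -0.0048 0.2157]
step 5: x^-=[2.0220, 0.9483, 0.3740]  P^-=[0.5627 0.0045 -0.0734; 0.0045 0.5055 -0.0483; -0.0734 -0.0483 0.4573]  S=[0.7902 -0.1706 0.0899; -0.1706 1.0261 -0.0860; 0.0899 -0.0860 0.8571]  K=[0.7157 0.0402 -0.0848; 0.0254 0.4925 -0.0503; -0.0603 -0.0068 0.5337]  nu=[1.0551, 1.4086, -1.0301]  x^+=[2.9213, 1.7206, -0.2489]  P^+=[0.1702 0.0261 -0.0344; 0.0261 0.2542 -0.0046; -0.0344 -0.0046 0.2155]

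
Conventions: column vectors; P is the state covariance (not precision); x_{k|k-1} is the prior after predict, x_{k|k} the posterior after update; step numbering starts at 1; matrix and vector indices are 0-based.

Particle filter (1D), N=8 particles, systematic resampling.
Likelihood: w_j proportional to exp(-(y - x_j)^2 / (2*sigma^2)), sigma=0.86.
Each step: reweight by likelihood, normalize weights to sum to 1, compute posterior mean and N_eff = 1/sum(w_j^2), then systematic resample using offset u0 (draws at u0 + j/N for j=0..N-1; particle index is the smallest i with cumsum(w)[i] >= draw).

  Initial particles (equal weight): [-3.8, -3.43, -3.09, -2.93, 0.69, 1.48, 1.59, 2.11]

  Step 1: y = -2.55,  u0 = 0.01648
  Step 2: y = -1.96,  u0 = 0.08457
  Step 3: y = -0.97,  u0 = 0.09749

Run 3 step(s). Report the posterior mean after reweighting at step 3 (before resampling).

step 1: w=[0.1303, 0.2220, 0.3076, 0.3398, 0.0003, 0.0000, 0.0000, 0.0000]  mean=-3.2024  Neff=3.6187  idx=[0, 1, 1, 2, 2, 2, 3, 3]
step 2: w=[0.0351, 0.0803, 0.0803, 0.1460, 0.1460, 0.1460, 0.1832, 0.1832]  mean=-3.1109  Neff=6.8883  idx=[1, 3, 3, 4, 5, 6, 7, 7]
step 3: w=[0.0387, 0.1109, 0.1109, 0.1109, 0.1109, 0.1725, 0.1725, 0.1725]  mean=-3.0204  Neff=7.1427  idx=[1, 2, 3, 4, 5, 6, 7, 7]

post_mean = -3.0204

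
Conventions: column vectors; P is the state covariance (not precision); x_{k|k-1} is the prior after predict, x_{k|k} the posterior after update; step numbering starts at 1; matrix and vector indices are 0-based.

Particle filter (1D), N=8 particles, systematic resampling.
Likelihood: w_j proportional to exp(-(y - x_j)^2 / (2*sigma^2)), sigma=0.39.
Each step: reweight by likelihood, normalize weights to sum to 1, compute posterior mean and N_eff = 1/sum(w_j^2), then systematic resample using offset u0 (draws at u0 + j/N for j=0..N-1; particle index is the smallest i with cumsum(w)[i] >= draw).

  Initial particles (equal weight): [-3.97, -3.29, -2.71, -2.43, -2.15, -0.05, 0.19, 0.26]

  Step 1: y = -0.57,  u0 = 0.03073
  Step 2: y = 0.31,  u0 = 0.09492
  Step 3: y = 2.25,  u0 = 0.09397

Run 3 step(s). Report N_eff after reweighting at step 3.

N_eff = 3.4857

step 1: w=[0.0000, 0.0000, 0.0000, 0.0000, 0.0004, 0.6182, 0.2252, 0.1562]  mean=0.0516  Neff=2.1869  idx=[5, 5, 5, 5, 5, 6, 6, 7]
step 2: w=[0.1059, 0.1059, 0.1059, 0.1059, 0.1059, 0.1547, 0.1547, 0.1609]  mean=0.0741  Neff=7.7000  idx=[0, 2, 3, 4, 5, 6, 7, 7]
step 3: w=[0.0044, 0.0044, 0.0044, 0.0044, 0.1388, 0.1388, 0.3524, 0.3524]  mean=0.2351  Neff=3.4857  idx=[4, 5, 6, 6, 6, 7, 7, 7]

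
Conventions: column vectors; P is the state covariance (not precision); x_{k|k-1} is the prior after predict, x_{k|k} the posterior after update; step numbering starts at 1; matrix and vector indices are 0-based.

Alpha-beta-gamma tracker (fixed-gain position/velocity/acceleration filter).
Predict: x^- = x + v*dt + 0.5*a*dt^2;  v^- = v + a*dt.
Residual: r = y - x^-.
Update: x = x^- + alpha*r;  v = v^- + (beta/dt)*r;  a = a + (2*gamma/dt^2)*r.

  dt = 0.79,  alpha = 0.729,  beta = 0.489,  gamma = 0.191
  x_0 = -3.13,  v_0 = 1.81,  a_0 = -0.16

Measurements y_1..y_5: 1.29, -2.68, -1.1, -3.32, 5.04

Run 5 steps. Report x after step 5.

step 1: x_pred=-1.7500  r=3.0400  x^+=0.4662  v^+=3.5653  a^+=1.7007
step 2: x_pred=3.8135  r=-6.4935  x^+=-0.9203  v^+=0.8895  a^+=-2.2738
step 3: x_pred=-0.9271  r=-0.1729  x^+=-1.0531  v^+=-1.0138  a^+=-2.3796
step 4: x_pred=-2.5966  r=-0.7234  x^+=-3.1240  v^+=-3.3415  a^+=-2.8224
step 5: x_pred=-6.6445  r=11.6845  x^+=1.8735  v^+=1.6613  a^+=4.3294

x_post = 1.8735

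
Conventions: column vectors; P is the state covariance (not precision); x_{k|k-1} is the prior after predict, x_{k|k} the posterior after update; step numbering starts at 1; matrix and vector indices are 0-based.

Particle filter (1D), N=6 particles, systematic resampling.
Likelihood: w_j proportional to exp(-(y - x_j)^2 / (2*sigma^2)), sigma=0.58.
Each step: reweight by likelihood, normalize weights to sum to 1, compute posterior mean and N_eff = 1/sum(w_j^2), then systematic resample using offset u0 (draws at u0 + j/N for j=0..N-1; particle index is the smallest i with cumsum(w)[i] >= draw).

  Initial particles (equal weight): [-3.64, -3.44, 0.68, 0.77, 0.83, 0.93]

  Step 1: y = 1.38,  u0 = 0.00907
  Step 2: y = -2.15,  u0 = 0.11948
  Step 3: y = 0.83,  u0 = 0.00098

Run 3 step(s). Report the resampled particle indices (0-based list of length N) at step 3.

resampled_idx = [0, 1, 2, 3, 4, 5]

step 1: w=[0.0000, 0.0000, 0.1982, 0.2361, 0.2619, 0.3038]  mean=0.8165  Neff=3.9075  idx=[2, 2, 3, 4, 4, 5]
step 2: w=[0.3203, 0.3203, 0.1484, 0.0877, 0.0877, 0.0356]  mean=0.7286  Neff=4.1011  idx=[0, 0, 1, 1, 2, 4]
step 3: w=[0.1649, 0.1649, 0.1649, 0.1649, 0.1696, 0.1706]  mean=0.7209  Neff=5.9987  idx=[0, 1, 2, 3, 4, 5]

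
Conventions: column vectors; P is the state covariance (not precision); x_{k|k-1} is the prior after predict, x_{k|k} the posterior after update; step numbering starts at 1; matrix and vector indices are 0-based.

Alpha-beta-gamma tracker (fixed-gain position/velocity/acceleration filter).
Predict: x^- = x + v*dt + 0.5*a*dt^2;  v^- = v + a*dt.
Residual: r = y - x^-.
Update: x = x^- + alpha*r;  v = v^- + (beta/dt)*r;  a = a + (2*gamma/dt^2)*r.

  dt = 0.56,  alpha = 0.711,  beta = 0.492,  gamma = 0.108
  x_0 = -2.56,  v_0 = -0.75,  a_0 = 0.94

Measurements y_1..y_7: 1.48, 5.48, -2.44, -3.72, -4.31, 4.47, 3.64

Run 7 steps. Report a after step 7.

a_post = 5.6535

step 1: x_pred=-2.8326  r=4.3126  x^+=0.2337  v^+=3.5653  a^+=3.9104
step 2: x_pred=2.8434  r=2.6366  x^+=4.7180  v^+=8.0716  a^+=5.7264
step 3: x_pred=10.1360  r=-12.5760  x^+=1.1945  v^+=0.2295  a^+=-2.9356
step 4: x_pred=0.8627  r=-4.5827  x^+=-2.3956  v^+=-5.4407  a^+=-6.0921
step 5: x_pred=-6.3976  r=2.0876  x^+=-4.9133  v^+=-7.0181  a^+=-4.6542
step 6: x_pred=-9.5732  r=14.0432  x^+=0.4115  v^+=2.7136  a^+=5.0185
step 7: x_pred=2.7180  r=0.9220  x^+=3.3735  v^+=6.3340  a^+=5.6535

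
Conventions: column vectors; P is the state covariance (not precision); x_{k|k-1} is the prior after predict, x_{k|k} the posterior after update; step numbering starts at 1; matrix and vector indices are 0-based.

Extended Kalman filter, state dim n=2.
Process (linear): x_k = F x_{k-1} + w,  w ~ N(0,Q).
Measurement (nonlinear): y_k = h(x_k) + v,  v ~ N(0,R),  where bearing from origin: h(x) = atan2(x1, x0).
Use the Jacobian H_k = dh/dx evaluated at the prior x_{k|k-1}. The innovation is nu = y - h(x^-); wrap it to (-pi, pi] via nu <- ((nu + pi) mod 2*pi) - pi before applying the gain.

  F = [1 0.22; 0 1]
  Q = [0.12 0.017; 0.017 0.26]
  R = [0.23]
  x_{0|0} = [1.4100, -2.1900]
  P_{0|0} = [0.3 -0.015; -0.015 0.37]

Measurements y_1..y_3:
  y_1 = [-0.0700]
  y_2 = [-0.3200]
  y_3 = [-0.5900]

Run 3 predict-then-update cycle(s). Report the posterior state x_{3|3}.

step 1: x^-=[0.9282, -2.1900]  P^-=[0.4313 0.0834; 0.0834 0.6300]  H_jac=[0.3871 0.1641]  S=[0.3222]  K=[0.5607; 0.4210]  nu=[1.0999]  x^+=[1.5449, -1.7269]  P^+=[0.3300 0.0073; 0.0073 0.5729]
step 2: x^-=[1.1650, -1.7269]  P^-=[0.4810 0.1504; 0.1504 0.8329]  H_jac=[0.3980 0.2685]  S=[0.3983]  K=[0.5819; 0.7116]  nu=[0.6573]  x^+=[1.5475, -1.2592]  P^+=[0.3461 -0.0146; -0.0146 0.6312]
step 3: x^-=[1.2704, -1.2592]  P^-=[0.4903 0.1413; 0.1413 0.8912]  H_jac=[0.3935 0.3971]  S=[0.4906]  K=[0.5076; 0.8346]  nu=[0.1909]  x^+=[1.3674, -1.0998]  P^+=[0.3638 -0.0666; -0.0666 0.5494]

x_post = [1.3674, -1.0998]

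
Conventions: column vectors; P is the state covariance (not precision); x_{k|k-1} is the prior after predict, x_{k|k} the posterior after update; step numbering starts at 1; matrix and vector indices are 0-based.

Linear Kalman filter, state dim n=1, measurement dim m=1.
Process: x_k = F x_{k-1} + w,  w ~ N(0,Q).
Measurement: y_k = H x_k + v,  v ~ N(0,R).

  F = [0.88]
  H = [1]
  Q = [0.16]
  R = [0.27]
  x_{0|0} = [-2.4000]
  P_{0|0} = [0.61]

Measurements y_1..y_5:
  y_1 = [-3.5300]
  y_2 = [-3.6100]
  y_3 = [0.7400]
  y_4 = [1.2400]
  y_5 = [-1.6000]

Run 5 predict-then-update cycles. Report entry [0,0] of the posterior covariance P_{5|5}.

P_post[0,0] = 0.1334

step 1: x^-=[-2.1120]  P^-=[0.6324]  S=[0.9024]  K=[0.7008]  nu=[-1.4180]  x^+=[-3.1057]  P^+=[0.1892]
step 2: x^-=[-2.7330]  P^-=[0.3065]  S=[0.5765]  K=[0.5317]  nu=[-0.8770]  x^+=[-3.1993]  P^+=[0.1436]
step 3: x^-=[-2.8154]  P^-=[0.2712]  S=[0.5412]  K=[0.5011]  nu=[3.5554]  x^+=[-1.0339]  P^+=[0.1353]
step 4: x^-=[-0.9098]  P^-=[0.2648]  S=[0.5348]  K=[0.4951]  nu=[2.1498]  x^+=[0.1546]  P^+=[0.1337]
step 5: x^-=[0.1360]  P^-=[0.2635]  S=[0.5335]  K=[0.4939]  nu=[-1.7360]  x^+=[-0.7214]  P^+=[0.1334]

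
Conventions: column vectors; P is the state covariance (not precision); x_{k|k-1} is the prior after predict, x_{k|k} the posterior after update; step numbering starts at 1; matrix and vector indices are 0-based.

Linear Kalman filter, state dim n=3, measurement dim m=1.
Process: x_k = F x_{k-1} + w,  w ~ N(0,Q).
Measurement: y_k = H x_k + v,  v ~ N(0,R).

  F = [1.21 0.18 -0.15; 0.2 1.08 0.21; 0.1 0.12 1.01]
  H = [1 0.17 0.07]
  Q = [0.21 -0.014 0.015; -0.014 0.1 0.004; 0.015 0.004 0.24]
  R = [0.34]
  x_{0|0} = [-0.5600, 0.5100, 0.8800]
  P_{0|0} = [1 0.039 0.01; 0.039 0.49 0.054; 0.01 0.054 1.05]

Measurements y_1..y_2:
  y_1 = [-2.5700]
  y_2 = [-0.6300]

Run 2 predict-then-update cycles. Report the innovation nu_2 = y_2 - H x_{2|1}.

innov = [2.2677]

step 1: x^-=[-0.7178, 0.6236, 0.8940]  P^-=[1.7240 0.3381 0.0148; 0.3381 0.8000 0.3779; 0.0148 0.3779 1.3442]  S=[2.2198]  K=[0.8030; 0.2255; 0.0780]  nu=[-2.0208]  x^+=[-2.3406, 0.1679, 0.7364]  P^+=[0.2926 -0.0639 -0.1242; -0.0639 0.6872 0.3388; -0.1242 0.3388 1.3307]
step 2: x^-=[-2.9123, -0.1321, 0.5299]  P^-=[0.6896 -0.0072 -0.2412; -0.0072 1.0875 0.7231; -0.2412 0.7231 1.6658]  S=[1.0501]  K=[0.6394; 0.2174; -0.0016]  nu=[2.2677]  x^+=[-1.4624, 0.3609, 0.5262]  P^+=[0.2602 -0.1532 -0.2402; -0.1532 1.0379 0.7235; -0.2402 0.7235 1.6658]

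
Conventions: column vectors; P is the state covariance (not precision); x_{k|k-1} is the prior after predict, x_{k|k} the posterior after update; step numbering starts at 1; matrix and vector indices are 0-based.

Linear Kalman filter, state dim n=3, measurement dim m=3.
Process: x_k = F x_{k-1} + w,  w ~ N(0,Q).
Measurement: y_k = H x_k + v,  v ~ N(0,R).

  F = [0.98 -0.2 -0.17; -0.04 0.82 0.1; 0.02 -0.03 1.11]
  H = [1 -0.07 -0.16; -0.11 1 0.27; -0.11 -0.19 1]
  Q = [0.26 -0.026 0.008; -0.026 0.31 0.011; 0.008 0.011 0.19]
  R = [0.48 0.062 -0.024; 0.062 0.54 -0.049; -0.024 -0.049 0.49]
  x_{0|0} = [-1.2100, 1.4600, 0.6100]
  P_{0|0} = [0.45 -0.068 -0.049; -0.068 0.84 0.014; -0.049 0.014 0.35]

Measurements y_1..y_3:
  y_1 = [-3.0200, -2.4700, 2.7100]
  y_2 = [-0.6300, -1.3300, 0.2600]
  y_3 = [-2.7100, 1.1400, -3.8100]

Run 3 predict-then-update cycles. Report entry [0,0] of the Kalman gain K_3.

K[0,0] = 0.4992

step 1: x^-=[-1.5815, 1.3066, 0.6091]  P^-=[0.7798 -0.2499 -0.0981; -0.2499 0.8862 0.0424; -0.0981 0.0424 0.6191]  S=[1.3473 -0.4002 -0.2530; -0.4002 1.5645 0.0354; -0.2530 0.0354 1.1456]  K=[0.5809 -0.0832 0.0118; -0.0901 0.5711 -0.1235; -0.0103 0.1261 0.5367]  nu=[-1.2496, -4.1150, 2.1752]  x^+=[-1.9395, -1.1995, 1.2706]  P^+=[0.2790 0.0134 0.0291; 0.0134 0.3170 -0.0247; 0.0291 -0.0247 0.2556]
step 2: x^-=[-1.8768, -0.7789, 1.4075]  P^-=[0.5314 -0.0754 0.0037; -0.0754 0.5210 0.0080; 0.0037 0.0080 0.5082]  S=[1.0365 -0.1313 -0.1397; -0.1313 1.1251 0.0094; -0.1397 0.0094 1.0164]  K=[0.5140 -0.0584 0.0314; -0.0629 0.4658 -0.0943; 0.0075 0.1254 0.4980]  nu=[1.4175, -1.1376, -1.5020]  x^+=[-1.1289, -1.2563, 0.5277]  P^+=[0.2493 0.0164 0.0364; 0.0164 0.2585 -0.0166; 0.0364 -0.0166 0.2385]
step 3: x^-=[-0.9447, -0.9322, 0.6008]  P^-=[0.4970 -0.0625 0.0120; -0.0625 0.4825 0.0146; 0.0120 0.0146 0.4869]  S=[0.9971 -0.1096 -0.1271; -0.1096 1.0849 0.0145; -0.1271 0.0145 0.9896]  K=[0.4992 -0.0550 0.0338; -0.0603 0.4498 -0.0853; 0.0090 0.1278 0.4872]  nu=[-1.7344, 1.8061, -4.6918]  x^+=[-2.0685, 0.3850, -1.4700]  P^+=[0.2425 0.0163 0.0370; 0.0163 0.2487 -0.0134; 0.0370 -0.0134 0.2338]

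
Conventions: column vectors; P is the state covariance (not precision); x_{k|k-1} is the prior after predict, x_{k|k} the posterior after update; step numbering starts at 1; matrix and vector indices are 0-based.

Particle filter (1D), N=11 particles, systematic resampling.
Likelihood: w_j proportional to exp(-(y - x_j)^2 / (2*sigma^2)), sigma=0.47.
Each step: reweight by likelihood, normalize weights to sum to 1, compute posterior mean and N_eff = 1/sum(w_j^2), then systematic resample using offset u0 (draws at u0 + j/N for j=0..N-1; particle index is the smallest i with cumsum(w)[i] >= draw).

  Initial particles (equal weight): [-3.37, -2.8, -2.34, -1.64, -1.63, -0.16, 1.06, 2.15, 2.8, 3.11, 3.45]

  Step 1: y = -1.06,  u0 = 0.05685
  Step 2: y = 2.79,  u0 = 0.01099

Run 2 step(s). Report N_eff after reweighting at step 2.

step 1: w=[0.0000, 0.0009, 0.0217, 0.4126, 0.4235, 0.1413, 0.0000, 0.0000, 0.0000, 0.0000, 0.0000]  mean=-1.4429  Neff=2.7025  idx=[3, 3, 3, 3, 3, 4, 4, 4, 4, 5, 5]
step 2: w=[0.0000, 0.0000, 0.0000, 0.0000, 0.0000, 0.0000, 0.0000, 0.0000, 0.0000, 0.5000, 0.5000]  mean=-0.1600  Neff=2.0000  idx=[9, 9, 9, 9, 9, 9, 10, 10, 10, 10, 10]

N_eff = 2.0000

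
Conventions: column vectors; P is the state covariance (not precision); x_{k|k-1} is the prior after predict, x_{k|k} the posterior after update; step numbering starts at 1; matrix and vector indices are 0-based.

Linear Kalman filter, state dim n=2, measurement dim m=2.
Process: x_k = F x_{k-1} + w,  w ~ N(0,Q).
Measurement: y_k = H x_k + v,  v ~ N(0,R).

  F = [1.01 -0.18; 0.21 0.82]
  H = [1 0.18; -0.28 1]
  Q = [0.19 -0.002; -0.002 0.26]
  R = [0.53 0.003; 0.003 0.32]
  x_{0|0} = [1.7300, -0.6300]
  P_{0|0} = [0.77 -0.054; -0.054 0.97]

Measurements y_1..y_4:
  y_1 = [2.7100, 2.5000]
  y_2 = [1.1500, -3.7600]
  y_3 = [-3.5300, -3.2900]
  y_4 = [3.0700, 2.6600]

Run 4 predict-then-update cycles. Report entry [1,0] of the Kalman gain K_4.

step 1: x^-=[1.8607, -0.1533]  P^-=[1.0265 -0.0245; -0.0245 0.9276]  S=[1.5778 -0.1408; -0.1408 1.3418]  K=[0.6330 -0.1661; 0.1538 0.7126]  nu=[0.8769, 3.1743]  x^+=[1.8886, 2.2435]  P^+=[0.3277 0.0405; 0.0405 0.2398]
step 2: x^-=[1.5036, 2.2362]  P^-=[0.5173 0.0641; 0.0641 0.4497]  S=[1.0850 -0.0000; -0.0000 0.7743]  K=[0.4874 -0.1042; 0.1337 0.5575]  nu=[-0.7562, -5.5752]  x^+=[1.7162, -0.9733]  P^+=[0.2511 0.0384; 0.0384 0.1896]
step 3: x^-=[1.9086, -0.4377]  P^-=[0.4383 0.0536; 0.0536 0.4118]  S=[1.0010 0.0053; 0.0053 0.7361]  K=[0.4481 -0.0971; 0.1248 0.5381]  nu=[-5.3598, -2.3179]  x^+=[-0.2679, -2.3537]  P^+=[0.2309 0.0349; 0.0349 0.1823]
step 4: x^-=[0.1531, -1.9863]  P^-=[0.4187 0.0477; 0.0477 0.4048]  S=[0.9790 0.0039; 0.0039 0.7310]  K=[0.4369 -0.0975; 0.1210 0.5349]  nu=[3.2745, 4.6892]  x^+=[1.1263, 0.9182]  P^+=[0.2253 0.0332; 0.0332 0.1808]

K[1,0] = 0.1210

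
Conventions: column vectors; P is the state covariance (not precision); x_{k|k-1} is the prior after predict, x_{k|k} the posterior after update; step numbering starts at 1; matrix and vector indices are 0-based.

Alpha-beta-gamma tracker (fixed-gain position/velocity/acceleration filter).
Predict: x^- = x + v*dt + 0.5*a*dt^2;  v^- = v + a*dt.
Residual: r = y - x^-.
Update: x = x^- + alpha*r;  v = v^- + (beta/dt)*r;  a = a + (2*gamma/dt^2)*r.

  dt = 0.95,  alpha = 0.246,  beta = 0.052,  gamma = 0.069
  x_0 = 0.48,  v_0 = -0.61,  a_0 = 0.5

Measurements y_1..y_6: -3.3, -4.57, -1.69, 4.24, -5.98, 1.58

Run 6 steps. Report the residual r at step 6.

resid = 5.0753

step 1: x_pred=0.1261  r=-3.4261  x^+=-0.7167  v^+=-0.3225  a^+=-0.0239
step 2: x_pred=-1.0339  r=-3.5361  x^+=-1.9038  v^+=-0.5388  a^+=-0.5646
step 3: x_pred=-2.6704  r=0.9804  x^+=-2.4292  v^+=-1.0215  a^+=-0.4147
step 4: x_pred=-3.5867  r=7.8267  x^+=-1.6614  v^+=-0.9870  a^+=0.7821
step 5: x_pred=-2.2461  r=-3.7339  x^+=-3.1646  v^+=-0.4484  a^+=0.2112
step 6: x_pred=-3.4953  r=5.0753  x^+=-2.2468  v^+=0.0300  a^+=0.9872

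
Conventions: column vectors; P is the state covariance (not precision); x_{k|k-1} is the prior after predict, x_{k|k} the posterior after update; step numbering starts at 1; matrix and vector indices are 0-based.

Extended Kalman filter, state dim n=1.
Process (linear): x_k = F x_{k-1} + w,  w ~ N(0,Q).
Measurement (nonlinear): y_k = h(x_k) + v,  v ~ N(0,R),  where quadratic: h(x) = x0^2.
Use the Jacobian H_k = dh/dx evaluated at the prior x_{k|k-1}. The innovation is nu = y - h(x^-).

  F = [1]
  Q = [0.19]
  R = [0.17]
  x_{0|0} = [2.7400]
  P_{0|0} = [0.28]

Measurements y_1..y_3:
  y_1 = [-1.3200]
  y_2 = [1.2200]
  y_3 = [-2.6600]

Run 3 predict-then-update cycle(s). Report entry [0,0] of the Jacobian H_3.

step 1: x^-=[2.7400]  P^-=[0.4700]  H_jac=[5.4800]  S=[14.2843]  K=[0.1803]  nu=[-8.8276]  x^+=[1.1483]  P^+=[0.0056]
step 2: x^-=[1.1483]  P^-=[0.1956]  H_jac=[2.2966]  S=[1.2016]  K=[0.3738]  nu=[-0.0986]  x^+=[1.1114]  P^+=[0.0277]
step 3: x^-=[1.1114]  P^-=[0.2177]  H_jac=[2.2229]  S=[1.2456]  K=[0.3885]  nu=[-3.8953]  x^+=[-0.4018]  P^+=[0.0297]

H_jac[0,0] = 2.2229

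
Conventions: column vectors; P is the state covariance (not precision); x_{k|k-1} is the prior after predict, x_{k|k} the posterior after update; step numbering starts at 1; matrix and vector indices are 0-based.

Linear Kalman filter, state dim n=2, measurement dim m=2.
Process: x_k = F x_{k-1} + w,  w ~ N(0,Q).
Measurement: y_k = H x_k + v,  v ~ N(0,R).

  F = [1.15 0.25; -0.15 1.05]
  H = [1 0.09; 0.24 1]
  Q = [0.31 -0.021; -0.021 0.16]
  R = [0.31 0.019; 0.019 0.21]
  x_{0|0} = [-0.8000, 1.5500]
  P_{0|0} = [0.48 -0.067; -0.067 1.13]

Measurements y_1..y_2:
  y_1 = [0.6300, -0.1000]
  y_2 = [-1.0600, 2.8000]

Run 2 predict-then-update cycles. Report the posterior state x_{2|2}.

x_post = [-0.6379, 1.9684]

step 1: x^-=[-0.5325, 1.7475]  P^-=[0.9769 0.1144; 0.1144 1.4377]  S=[1.3191 0.4998; 0.4998 1.7589]  K=[0.7544 -0.0160; -0.1465 0.8746]  nu=[1.0052, -1.7197]  x^+=[0.2534, 0.0961]  P^+=[0.2377 -0.0461; -0.0461 0.1919]
step 2: x^-=[0.3154, 0.0629]  P^-=[0.6099 -0.0655; -0.0655 0.3915]  S=[0.9113 0.1337; 0.1337 0.6052]  K=[0.6647 -0.0132; -0.1285 0.6493]  nu=[-1.3811, 2.6614]  x^+=[-0.6379, 1.9684]  P^+=[0.2095 -0.0404; -0.0404 0.1436]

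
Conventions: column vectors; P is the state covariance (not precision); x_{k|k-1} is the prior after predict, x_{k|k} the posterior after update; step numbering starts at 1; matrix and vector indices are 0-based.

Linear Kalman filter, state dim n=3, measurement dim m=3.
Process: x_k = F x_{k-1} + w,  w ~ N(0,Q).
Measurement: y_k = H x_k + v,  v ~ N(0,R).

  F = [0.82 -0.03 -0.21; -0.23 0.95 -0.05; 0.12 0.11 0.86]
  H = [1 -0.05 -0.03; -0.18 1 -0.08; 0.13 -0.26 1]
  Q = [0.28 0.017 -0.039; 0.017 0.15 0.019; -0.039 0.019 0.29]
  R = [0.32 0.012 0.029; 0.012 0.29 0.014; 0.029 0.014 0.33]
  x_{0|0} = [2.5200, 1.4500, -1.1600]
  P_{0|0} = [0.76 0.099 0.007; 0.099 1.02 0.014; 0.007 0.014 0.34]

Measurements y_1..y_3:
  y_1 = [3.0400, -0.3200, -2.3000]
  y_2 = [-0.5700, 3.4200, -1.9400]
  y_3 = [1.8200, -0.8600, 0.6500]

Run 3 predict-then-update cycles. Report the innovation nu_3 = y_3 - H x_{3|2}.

innov = [1.1970, -2.4551, 1.7028]

step 1: x^-=[2.2665, 0.8559, -0.5357]  P^-=[0.7998 -0.0768 -0.0163; -0.0768 1.0672 0.1087; -0.0163 0.1087 0.5715]  S=[1.1320 -0.2630 0.1293; -0.2630 1.3965 -0.2274; 0.1293 -0.2274 0.9315]  K=[0.7037 -0.0226 0.0123; 0.0642 0.7782 -0.0108; -0.0743 0.1348 0.6241]  nu=[0.8002, -0.8108, -1.8364]  x^+=[2.8253, 0.2963, -1.8506]  P^+=[0.2276 0.0435 0.0059; 0.0435 0.2394 0.0658; 0.0059 0.0658 0.2220]
step 2: x^-=[2.6965, -0.2759, -1.2198]  P^-=[0.4397 -0.0092 -0.0529; -0.0092 0.3535 0.0842; -0.0529 0.0842 0.4752]  S=[0.7654 -0.0912 0.0227; -0.0912 0.6491 -0.0318; 0.0227 -0.0318 0.7796]  K=[0.5716 -0.0498 -0.0102; 0.0257 0.5409 0.0099; -0.0985 0.1004 0.5796]  nu=[-3.3169, 4.0836, -1.1424]  x^+=[0.6090, 1.8362, -1.1453]  P^+=[0.1831 0.0249 -0.0048; 0.0249 0.1659 0.0515; -0.0048 0.0515 0.2038]
step 3: x^-=[0.6848, 1.6616, -0.7099]  P^-=[0.4133 -0.0108 -0.0620; -0.0108 0.2941 0.0675; -0.0620 0.0675 0.4548]  S=[0.7395 -0.0841 0.0112; -0.0841 0.5917 -0.0297; 0.0112 -0.0297 0.7612]  K=[0.5559 -0.0576 -0.0176; 0.0188 0.4941 0.0054; -0.1058 0.0850 0.5687]  nu=[1.1970, -2.4551, 1.7028]  x^+=[1.4616, 0.4802, -0.0767]  P^+=[0.1775 0.0210 -0.0081; 0.0210 0.1510 0.0458; -0.0081 0.0458 0.1988]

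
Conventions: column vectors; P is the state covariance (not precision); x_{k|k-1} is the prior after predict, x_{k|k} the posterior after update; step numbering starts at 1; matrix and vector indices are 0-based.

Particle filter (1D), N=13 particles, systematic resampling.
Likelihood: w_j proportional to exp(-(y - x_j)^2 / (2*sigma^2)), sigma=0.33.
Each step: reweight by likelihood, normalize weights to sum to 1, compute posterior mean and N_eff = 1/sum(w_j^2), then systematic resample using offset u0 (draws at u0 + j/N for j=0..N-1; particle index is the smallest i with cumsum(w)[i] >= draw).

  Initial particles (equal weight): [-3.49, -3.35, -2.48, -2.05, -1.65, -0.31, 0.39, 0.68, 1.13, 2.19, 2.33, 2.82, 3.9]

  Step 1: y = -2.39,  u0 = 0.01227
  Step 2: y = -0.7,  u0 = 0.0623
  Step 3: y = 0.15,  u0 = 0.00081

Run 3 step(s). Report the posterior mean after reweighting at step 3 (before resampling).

step 1: w=[0.0023, 0.0088, 0.5836, 0.3562, 0.0490, 0.0000, 0.0000, 0.0000, 0.0000, 0.0000, 0.0000, 0.0000, 0.0000]  mean=-2.2962  Neff=2.1278  idx=[2, 2, 2, 2, 2, 2, 2, 2, 3, 3, 3, 3, 3]
step 2: w=[0.0004, 0.0004, 0.0004, 0.0004, 0.0004, 0.0004, 0.0004, 0.0004, 0.1993, 0.1993, 0.1993, 0.1993, 0.1993]  mean=-2.0514  Neff=5.0332  idx=[8, 8, 9, 9, 9, 10, 10, 10, 11, 11, 12, 12, 12]
step 3: w=[0.0769, 0.0769, 0.0769, 0.0769, 0.0769, 0.0769, 0.0769, 0.0769, 0.0769, 0.0769, 0.0769, 0.0769, 0.0769]  mean=-2.0500  Neff=13.0000  idx=[0, 1, 2, 3, 4, 5, 6, 7, 8, 9, 10, 11, 12]

post_mean = -2.0500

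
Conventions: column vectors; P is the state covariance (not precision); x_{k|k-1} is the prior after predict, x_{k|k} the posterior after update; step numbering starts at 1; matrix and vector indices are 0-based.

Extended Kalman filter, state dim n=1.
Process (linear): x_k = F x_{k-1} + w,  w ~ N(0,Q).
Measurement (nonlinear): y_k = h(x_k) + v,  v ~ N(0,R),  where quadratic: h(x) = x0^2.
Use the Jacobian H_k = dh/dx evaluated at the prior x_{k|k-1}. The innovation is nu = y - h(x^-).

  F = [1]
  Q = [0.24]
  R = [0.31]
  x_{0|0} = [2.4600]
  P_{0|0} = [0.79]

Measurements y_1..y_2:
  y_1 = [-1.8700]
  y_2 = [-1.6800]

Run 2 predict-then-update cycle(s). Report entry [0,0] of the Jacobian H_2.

H_jac[0,0] = 1.7394

step 1: x^-=[2.4600]  P^-=[1.0300]  H_jac=[4.9200]  S=[25.2426]  K=[0.2008]  nu=[-7.9216]  x^+=[0.8697]  P^+=[0.0126]
step 2: x^-=[0.8697]  P^-=[0.2526]  H_jac=[1.7394]  S=[1.0744]  K=[0.4090]  nu=[-2.4364]  x^+=[-0.1269]  P^+=[0.0729]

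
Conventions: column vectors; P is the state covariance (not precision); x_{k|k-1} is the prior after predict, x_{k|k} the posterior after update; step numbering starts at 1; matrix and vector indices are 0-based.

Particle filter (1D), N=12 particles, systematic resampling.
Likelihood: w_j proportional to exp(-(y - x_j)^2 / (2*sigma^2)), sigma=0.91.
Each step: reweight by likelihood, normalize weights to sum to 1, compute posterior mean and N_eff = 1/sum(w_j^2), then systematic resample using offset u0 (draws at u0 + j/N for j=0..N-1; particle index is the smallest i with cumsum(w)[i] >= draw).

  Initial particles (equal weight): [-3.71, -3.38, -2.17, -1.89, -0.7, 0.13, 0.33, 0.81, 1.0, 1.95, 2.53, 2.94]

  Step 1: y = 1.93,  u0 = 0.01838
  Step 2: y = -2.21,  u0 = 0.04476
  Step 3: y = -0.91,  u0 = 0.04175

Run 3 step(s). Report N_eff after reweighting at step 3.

N_eff = 10.4996

step 1: w=[0.0000, 0.0000, 0.0000, 0.0000, 0.0041, 0.0374, 0.0564, 0.1242, 0.1571, 0.2647, 0.2131, 0.1430]  mean=1.7539  Neff=5.5368  idx=[5, 7, 7, 8, 8, 9, 9, 9, 10, 10, 10, 11]
step 2: w=[0.7506, 0.0831, 0.0831, 0.0407, 0.0407, 0.0006, 0.0006, 0.0006, 0.0000, 0.0000, 0.0000, 0.0000]  mean=0.3172  Neff=1.7227  idx=[0, 0, 0, 0, 0, 0, 0, 0, 0, 1, 2, 4]
step 3: w=[0.1015, 0.1015, 0.1015, 0.1015, 0.1015, 0.1015, 0.1015, 0.1015, 0.1015, 0.0327, 0.0327, 0.0215]  mean=0.1932  Neff=10.4996  idx=[0, 1, 2, 2, 3, 4, 5, 6, 6, 7, 8, 10]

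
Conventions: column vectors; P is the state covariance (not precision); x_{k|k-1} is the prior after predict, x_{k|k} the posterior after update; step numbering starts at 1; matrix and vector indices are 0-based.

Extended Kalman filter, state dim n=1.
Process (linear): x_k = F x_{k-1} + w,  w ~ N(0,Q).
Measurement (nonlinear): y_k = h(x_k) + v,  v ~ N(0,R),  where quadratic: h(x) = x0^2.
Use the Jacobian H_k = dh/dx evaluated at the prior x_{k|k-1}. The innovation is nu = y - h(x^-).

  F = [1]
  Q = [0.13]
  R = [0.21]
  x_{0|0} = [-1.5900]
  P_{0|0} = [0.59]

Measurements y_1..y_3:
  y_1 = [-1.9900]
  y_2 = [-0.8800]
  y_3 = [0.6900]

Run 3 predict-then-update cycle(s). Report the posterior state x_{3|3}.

x_post = [0.0990]

step 1: x^-=[-1.5900]  P^-=[0.7200]  H_jac=[-3.1800]  S=[7.4909]  K=[-0.3056]  nu=[-4.5181]  x^+=[-0.2090]  P^+=[0.0202]
step 2: x^-=[-0.2090]  P^-=[0.1502]  H_jac=[-0.4181]  S=[0.2363]  K=[-0.2658]  nu=[-0.9237]  x^+=[0.0365]  P^+=[0.1335]
step 3: x^-=[0.0365]  P^-=[0.2635]  H_jac=[0.0729]  S=[0.2114]  K=[0.0909]  nu=[0.6887]  x^+=[0.0990]  P^+=[0.2618]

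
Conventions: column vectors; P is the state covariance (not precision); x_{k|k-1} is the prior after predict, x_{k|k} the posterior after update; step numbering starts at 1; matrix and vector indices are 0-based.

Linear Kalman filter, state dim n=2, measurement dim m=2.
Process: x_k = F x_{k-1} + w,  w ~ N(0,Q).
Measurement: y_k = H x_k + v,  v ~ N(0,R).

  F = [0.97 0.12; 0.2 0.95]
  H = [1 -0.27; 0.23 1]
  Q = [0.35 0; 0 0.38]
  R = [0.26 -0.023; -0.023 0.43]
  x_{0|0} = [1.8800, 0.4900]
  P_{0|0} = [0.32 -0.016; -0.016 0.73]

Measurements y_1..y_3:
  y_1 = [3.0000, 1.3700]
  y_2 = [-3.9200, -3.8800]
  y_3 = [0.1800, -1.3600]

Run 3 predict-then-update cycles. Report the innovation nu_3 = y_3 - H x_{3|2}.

innov = [2.1061, 1.0037]

step 1: x^-=[1.8824, 0.8415]  P^-=[0.6579 0.1302; 0.1302 1.0455]  S=[0.9238 -0.0319; -0.0319 1.5702]  K=[0.6808 0.1931; -0.1411 0.6821]  nu=[1.3448, 0.0955]  x^+=[2.8163, 0.7169]  P^+=[0.1796 0.0261; 0.0261 0.2905]
step 2: x^-=[2.8179, 1.2443]  P^-=[0.5292 0.0926; 0.0926 0.6593]  S=[0.7873 0.0076; 0.0076 1.1599]  K=[0.6387 0.1806; -0.1141 0.5875]  nu=[-6.4019, -5.7724]  x^+=[-2.3138, -1.4165]  P^+=[0.1685 0.0242; 0.0242 0.2497]
step 3: x^-=[-2.4144, -1.8084]  P^-=[0.5177 0.0841; 0.0841 0.6213]  S=[0.7776 0.0072; 0.0072 1.1173]  K=[0.6350 0.1777; -0.1129 0.5741]  nu=[2.1061, 1.0037]  x^+=[-0.8987, -1.4700]  P^+=[0.1673 0.0233; 0.0233 0.2441]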